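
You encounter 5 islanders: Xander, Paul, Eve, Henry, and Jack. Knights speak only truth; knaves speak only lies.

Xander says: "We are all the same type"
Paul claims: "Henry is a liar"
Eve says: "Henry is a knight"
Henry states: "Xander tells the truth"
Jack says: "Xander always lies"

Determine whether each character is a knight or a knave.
Xander is a knave.
Paul is a knight.
Eve is a knave.
Henry is a knave.
Jack is a knight.

Verification:
- Xander (knave) says "We are all the same type" - this is FALSE (a lie) because Paul and Jack are knights and Xander, Eve, and Henry are knaves.
- Paul (knight) says "Henry is a liar" - this is TRUE because Henry is a knave.
- Eve (knave) says "Henry is a knight" - this is FALSE (a lie) because Henry is a knave.
- Henry (knave) says "Xander tells the truth" - this is FALSE (a lie) because Xander is a knave.
- Jack (knight) says "Xander always lies" - this is TRUE because Xander is a knave.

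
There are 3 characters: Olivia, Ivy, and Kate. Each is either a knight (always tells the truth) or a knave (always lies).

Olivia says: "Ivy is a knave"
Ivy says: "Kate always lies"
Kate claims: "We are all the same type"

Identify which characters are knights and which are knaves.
Olivia is a knave.
Ivy is a knight.
Kate is a knave.

Verification:
- Olivia (knave) says "Ivy is a knave" - this is FALSE (a lie) because Ivy is a knight.
- Ivy (knight) says "Kate always lies" - this is TRUE because Kate is a knave.
- Kate (knave) says "We are all the same type" - this is FALSE (a lie) because Ivy is a knight and Olivia and Kate are knaves.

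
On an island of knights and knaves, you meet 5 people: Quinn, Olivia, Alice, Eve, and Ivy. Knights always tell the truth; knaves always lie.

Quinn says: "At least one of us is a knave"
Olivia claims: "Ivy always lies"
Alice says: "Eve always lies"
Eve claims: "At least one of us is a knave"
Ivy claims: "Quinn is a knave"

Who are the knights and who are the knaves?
Quinn is a knight.
Olivia is a knight.
Alice is a knave.
Eve is a knight.
Ivy is a knave.

Verification:
- Quinn (knight) says "At least one of us is a knave" - this is TRUE because Alice and Ivy are knaves.
- Olivia (knight) says "Ivy always lies" - this is TRUE because Ivy is a knave.
- Alice (knave) says "Eve always lies" - this is FALSE (a lie) because Eve is a knight.
- Eve (knight) says "At least one of us is a knave" - this is TRUE because Alice and Ivy are knaves.
- Ivy (knave) says "Quinn is a knave" - this is FALSE (a lie) because Quinn is a knight.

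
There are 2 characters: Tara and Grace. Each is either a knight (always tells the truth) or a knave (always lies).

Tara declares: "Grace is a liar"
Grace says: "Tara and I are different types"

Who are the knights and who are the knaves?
Tara is a knave.
Grace is a knight.

Verification:
- Tara (knave) says "Grace is a liar" - this is FALSE (a lie) because Grace is a knight.
- Grace (knight) says "Tara and I are different types" - this is TRUE because Grace is a knight and Tara is a knave.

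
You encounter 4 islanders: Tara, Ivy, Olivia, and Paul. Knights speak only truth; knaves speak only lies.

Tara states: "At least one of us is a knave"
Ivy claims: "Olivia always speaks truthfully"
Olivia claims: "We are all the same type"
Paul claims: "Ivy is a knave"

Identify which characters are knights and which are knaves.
Tara is a knight.
Ivy is a knave.
Olivia is a knave.
Paul is a knight.

Verification:
- Tara (knight) says "At least one of us is a knave" - this is TRUE because Ivy and Olivia are knaves.
- Ivy (knave) says "Olivia always speaks truthfully" - this is FALSE (a lie) because Olivia is a knave.
- Olivia (knave) says "We are all the same type" - this is FALSE (a lie) because Tara and Paul are knights and Ivy and Olivia are knaves.
- Paul (knight) says "Ivy is a knave" - this is TRUE because Ivy is a knave.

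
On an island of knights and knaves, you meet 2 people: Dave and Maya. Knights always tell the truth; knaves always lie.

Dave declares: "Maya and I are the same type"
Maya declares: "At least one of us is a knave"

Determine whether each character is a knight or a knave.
Dave is a knave.
Maya is a knight.

Verification:
- Dave (knave) says "Maya and I are the same type" - this is FALSE (a lie) because Dave is a knave and Maya is a knight.
- Maya (knight) says "At least one of us is a knave" - this is TRUE because Dave is a knave.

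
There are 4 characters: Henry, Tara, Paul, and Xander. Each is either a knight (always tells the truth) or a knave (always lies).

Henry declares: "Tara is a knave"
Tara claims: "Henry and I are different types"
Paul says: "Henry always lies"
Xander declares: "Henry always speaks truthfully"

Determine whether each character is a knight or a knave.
Henry is a knave.
Tara is a knight.
Paul is a knight.
Xander is a knave.

Verification:
- Henry (knave) says "Tara is a knave" - this is FALSE (a lie) because Tara is a knight.
- Tara (knight) says "Henry and I are different types" - this is TRUE because Tara is a knight and Henry is a knave.
- Paul (knight) says "Henry always lies" - this is TRUE because Henry is a knave.
- Xander (knave) says "Henry always speaks truthfully" - this is FALSE (a lie) because Henry is a knave.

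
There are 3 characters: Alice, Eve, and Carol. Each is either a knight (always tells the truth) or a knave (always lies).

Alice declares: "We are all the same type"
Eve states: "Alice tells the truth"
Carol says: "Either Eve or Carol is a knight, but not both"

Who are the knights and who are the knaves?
Alice is a knave.
Eve is a knave.
Carol is a knight.

Verification:
- Alice (knave) says "We are all the same type" - this is FALSE (a lie) because Carol is a knight and Alice and Eve are knaves.
- Eve (knave) says "Alice tells the truth" - this is FALSE (a lie) because Alice is a knave.
- Carol (knight) says "Either Eve or Carol is a knight, but not both" - this is TRUE because Eve is a knave and Carol is a knight.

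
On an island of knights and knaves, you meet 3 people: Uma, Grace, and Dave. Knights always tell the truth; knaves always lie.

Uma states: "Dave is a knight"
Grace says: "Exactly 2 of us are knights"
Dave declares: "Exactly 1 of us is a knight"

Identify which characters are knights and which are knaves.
Uma is a knave.
Grace is a knave.
Dave is a knave.

Verification:
- Uma (knave) says "Dave is a knight" - this is FALSE (a lie) because Dave is a knave.
- Grace (knave) says "Exactly 2 of us are knights" - this is FALSE (a lie) because there are 0 knights.
- Dave (knave) says "Exactly 1 of us is a knight" - this is FALSE (a lie) because there are 0 knights.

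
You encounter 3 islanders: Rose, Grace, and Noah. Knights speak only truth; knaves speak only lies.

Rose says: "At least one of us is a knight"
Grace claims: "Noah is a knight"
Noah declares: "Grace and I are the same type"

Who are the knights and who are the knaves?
Rose is a knight.
Grace is a knight.
Noah is a knight.

Verification:
- Rose (knight) says "At least one of us is a knight" - this is TRUE because Rose, Grace, and Noah are knights.
- Grace (knight) says "Noah is a knight" - this is TRUE because Noah is a knight.
- Noah (knight) says "Grace and I are the same type" - this is TRUE because Noah is a knight and Grace is a knight.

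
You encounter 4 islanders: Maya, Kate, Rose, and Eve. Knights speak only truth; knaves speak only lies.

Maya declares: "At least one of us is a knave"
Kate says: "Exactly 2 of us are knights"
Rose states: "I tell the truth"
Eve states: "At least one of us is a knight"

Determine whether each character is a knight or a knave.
Maya is a knight.
Kate is a knave.
Rose is a knight.
Eve is a knight.

Verification:
- Maya (knight) says "At least one of us is a knave" - this is TRUE because Kate is a knave.
- Kate (knave) says "Exactly 2 of us are knights" - this is FALSE (a lie) because there are 3 knights.
- Rose (knight) says "I tell the truth" - this is TRUE because Rose is a knight.
- Eve (knight) says "At least one of us is a knight" - this is TRUE because Maya, Rose, and Eve are knights.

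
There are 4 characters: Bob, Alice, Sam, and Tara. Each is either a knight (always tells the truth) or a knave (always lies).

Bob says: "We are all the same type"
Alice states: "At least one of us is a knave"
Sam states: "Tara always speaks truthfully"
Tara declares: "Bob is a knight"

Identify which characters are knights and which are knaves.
Bob is a knave.
Alice is a knight.
Sam is a knave.
Tara is a knave.

Verification:
- Bob (knave) says "We are all the same type" - this is FALSE (a lie) because Alice is a knight and Bob, Sam, and Tara are knaves.
- Alice (knight) says "At least one of us is a knave" - this is TRUE because Bob, Sam, and Tara are knaves.
- Sam (knave) says "Tara always speaks truthfully" - this is FALSE (a lie) because Tara is a knave.
- Tara (knave) says "Bob is a knight" - this is FALSE (a lie) because Bob is a knave.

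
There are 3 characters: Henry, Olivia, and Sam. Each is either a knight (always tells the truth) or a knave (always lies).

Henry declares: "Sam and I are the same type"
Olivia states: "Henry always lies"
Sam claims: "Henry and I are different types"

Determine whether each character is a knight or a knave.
Henry is a knave.
Olivia is a knight.
Sam is a knight.

Verification:
- Henry (knave) says "Sam and I are the same type" - this is FALSE (a lie) because Henry is a knave and Sam is a knight.
- Olivia (knight) says "Henry always lies" - this is TRUE because Henry is a knave.
- Sam (knight) says "Henry and I are different types" - this is TRUE because Sam is a knight and Henry is a knave.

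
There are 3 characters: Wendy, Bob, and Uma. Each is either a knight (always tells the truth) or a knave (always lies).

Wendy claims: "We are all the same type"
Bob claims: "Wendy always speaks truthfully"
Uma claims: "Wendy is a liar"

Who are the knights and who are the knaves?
Wendy is a knave.
Bob is a knave.
Uma is a knight.

Verification:
- Wendy (knave) says "We are all the same type" - this is FALSE (a lie) because Uma is a knight and Wendy and Bob are knaves.
- Bob (knave) says "Wendy always speaks truthfully" - this is FALSE (a lie) because Wendy is a knave.
- Uma (knight) says "Wendy is a liar" - this is TRUE because Wendy is a knave.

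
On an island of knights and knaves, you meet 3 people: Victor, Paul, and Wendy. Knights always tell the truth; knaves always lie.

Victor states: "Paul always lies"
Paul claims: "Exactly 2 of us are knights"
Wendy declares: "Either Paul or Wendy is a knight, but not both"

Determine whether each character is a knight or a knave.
Victor is a knight.
Paul is a knave.
Wendy is a knave.

Verification:
- Victor (knight) says "Paul always lies" - this is TRUE because Paul is a knave.
- Paul (knave) says "Exactly 2 of us are knights" - this is FALSE (a lie) because there are 1 knights.
- Wendy (knave) says "Either Paul or Wendy is a knight, but not both" - this is FALSE (a lie) because Paul is a knave and Wendy is a knave.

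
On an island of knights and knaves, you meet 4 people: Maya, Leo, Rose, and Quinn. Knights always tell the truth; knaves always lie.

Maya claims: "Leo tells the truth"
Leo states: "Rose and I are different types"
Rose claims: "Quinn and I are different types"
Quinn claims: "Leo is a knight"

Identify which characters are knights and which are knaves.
Maya is a knave.
Leo is a knave.
Rose is a knave.
Quinn is a knave.

Verification:
- Maya (knave) says "Leo tells the truth" - this is FALSE (a lie) because Leo is a knave.
- Leo (knave) says "Rose and I are different types" - this is FALSE (a lie) because Leo is a knave and Rose is a knave.
- Rose (knave) says "Quinn and I are different types" - this is FALSE (a lie) because Rose is a knave and Quinn is a knave.
- Quinn (knave) says "Leo is a knight" - this is FALSE (a lie) because Leo is a knave.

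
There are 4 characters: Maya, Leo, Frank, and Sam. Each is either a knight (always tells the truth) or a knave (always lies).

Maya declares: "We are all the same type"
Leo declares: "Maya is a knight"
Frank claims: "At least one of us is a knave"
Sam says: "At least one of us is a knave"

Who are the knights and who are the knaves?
Maya is a knave.
Leo is a knave.
Frank is a knight.
Sam is a knight.

Verification:
- Maya (knave) says "We are all the same type" - this is FALSE (a lie) because Frank and Sam are knights and Maya and Leo are knaves.
- Leo (knave) says "Maya is a knight" - this is FALSE (a lie) because Maya is a knave.
- Frank (knight) says "At least one of us is a knave" - this is TRUE because Maya and Leo are knaves.
- Sam (knight) says "At least one of us is a knave" - this is TRUE because Maya and Leo are knaves.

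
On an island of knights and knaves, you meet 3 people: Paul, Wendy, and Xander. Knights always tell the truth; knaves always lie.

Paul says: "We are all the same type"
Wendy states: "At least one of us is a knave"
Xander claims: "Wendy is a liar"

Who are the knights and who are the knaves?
Paul is a knave.
Wendy is a knight.
Xander is a knave.

Verification:
- Paul (knave) says "We are all the same type" - this is FALSE (a lie) because Wendy is a knight and Paul and Xander are knaves.
- Wendy (knight) says "At least one of us is a knave" - this is TRUE because Paul and Xander are knaves.
- Xander (knave) says "Wendy is a liar" - this is FALSE (a lie) because Wendy is a knight.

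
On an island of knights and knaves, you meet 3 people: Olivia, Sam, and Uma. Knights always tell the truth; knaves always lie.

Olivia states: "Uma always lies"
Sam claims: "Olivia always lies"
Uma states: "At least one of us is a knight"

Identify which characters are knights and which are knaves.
Olivia is a knave.
Sam is a knight.
Uma is a knight.

Verification:
- Olivia (knave) says "Uma always lies" - this is FALSE (a lie) because Uma is a knight.
- Sam (knight) says "Olivia always lies" - this is TRUE because Olivia is a knave.
- Uma (knight) says "At least one of us is a knight" - this is TRUE because Sam and Uma are knights.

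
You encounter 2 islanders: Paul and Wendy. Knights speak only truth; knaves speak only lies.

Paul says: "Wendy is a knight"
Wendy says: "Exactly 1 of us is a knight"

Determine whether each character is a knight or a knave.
Paul is a knave.
Wendy is a knave.

Verification:
- Paul (knave) says "Wendy is a knight" - this is FALSE (a lie) because Wendy is a knave.
- Wendy (knave) says "Exactly 1 of us is a knight" - this is FALSE (a lie) because there are 0 knights.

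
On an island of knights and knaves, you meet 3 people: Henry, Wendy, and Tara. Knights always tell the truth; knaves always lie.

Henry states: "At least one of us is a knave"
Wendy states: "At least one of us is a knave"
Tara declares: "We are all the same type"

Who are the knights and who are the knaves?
Henry is a knight.
Wendy is a knight.
Tara is a knave.

Verification:
- Henry (knight) says "At least one of us is a knave" - this is TRUE because Tara is a knave.
- Wendy (knight) says "At least one of us is a knave" - this is TRUE because Tara is a knave.
- Tara (knave) says "We are all the same type" - this is FALSE (a lie) because Henry and Wendy are knights and Tara is a knave.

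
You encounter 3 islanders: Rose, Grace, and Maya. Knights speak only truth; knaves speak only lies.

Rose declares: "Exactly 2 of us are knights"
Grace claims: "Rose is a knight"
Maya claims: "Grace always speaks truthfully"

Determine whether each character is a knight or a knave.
Rose is a knave.
Grace is a knave.
Maya is a knave.

Verification:
- Rose (knave) says "Exactly 2 of us are knights" - this is FALSE (a lie) because there are 0 knights.
- Grace (knave) says "Rose is a knight" - this is FALSE (a lie) because Rose is a knave.
- Maya (knave) says "Grace always speaks truthfully" - this is FALSE (a lie) because Grace is a knave.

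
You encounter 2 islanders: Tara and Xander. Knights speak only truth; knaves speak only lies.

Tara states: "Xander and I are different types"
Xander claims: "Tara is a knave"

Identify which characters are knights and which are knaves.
Tara is a knight.
Xander is a knave.

Verification:
- Tara (knight) says "Xander and I are different types" - this is TRUE because Tara is a knight and Xander is a knave.
- Xander (knave) says "Tara is a knave" - this is FALSE (a lie) because Tara is a knight.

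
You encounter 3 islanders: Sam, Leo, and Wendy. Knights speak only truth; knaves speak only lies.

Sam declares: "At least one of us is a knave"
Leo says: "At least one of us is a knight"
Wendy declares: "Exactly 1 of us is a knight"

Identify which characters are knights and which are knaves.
Sam is a knight.
Leo is a knight.
Wendy is a knave.

Verification:
- Sam (knight) says "At least one of us is a knave" - this is TRUE because Wendy is a knave.
- Leo (knight) says "At least one of us is a knight" - this is TRUE because Sam and Leo are knights.
- Wendy (knave) says "Exactly 1 of us is a knight" - this is FALSE (a lie) because there are 2 knights.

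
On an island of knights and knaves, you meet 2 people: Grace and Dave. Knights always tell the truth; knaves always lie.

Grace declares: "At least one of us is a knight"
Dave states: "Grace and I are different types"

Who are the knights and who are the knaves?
Grace is a knave.
Dave is a knave.

Verification:
- Grace (knave) says "At least one of us is a knight" - this is FALSE (a lie) because no one is a knight.
- Dave (knave) says "Grace and I are different types" - this is FALSE (a lie) because Dave is a knave and Grace is a knave.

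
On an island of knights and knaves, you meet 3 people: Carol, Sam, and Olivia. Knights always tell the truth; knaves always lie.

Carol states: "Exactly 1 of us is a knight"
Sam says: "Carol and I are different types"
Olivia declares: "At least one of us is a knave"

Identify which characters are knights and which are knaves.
Carol is a knave.
Sam is a knight.
Olivia is a knight.

Verification:
- Carol (knave) says "Exactly 1 of us is a knight" - this is FALSE (a lie) because there are 2 knights.
- Sam (knight) says "Carol and I are different types" - this is TRUE because Sam is a knight and Carol is a knave.
- Olivia (knight) says "At least one of us is a knave" - this is TRUE because Carol is a knave.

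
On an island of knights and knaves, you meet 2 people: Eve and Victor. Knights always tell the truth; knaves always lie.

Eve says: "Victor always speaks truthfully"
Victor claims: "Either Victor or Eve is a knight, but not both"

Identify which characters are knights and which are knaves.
Eve is a knave.
Victor is a knave.

Verification:
- Eve (knave) says "Victor always speaks truthfully" - this is FALSE (a lie) because Victor is a knave.
- Victor (knave) says "Either Victor or Eve is a knight, but not both" - this is FALSE (a lie) because Victor is a knave and Eve is a knave.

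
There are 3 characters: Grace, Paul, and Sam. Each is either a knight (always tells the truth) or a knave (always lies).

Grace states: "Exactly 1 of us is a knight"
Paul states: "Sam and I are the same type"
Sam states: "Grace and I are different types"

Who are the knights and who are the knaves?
Grace is a knave.
Paul is a knight.
Sam is a knight.

Verification:
- Grace (knave) says "Exactly 1 of us is a knight" - this is FALSE (a lie) because there are 2 knights.
- Paul (knight) says "Sam and I are the same type" - this is TRUE because Paul is a knight and Sam is a knight.
- Sam (knight) says "Grace and I are different types" - this is TRUE because Sam is a knight and Grace is a knave.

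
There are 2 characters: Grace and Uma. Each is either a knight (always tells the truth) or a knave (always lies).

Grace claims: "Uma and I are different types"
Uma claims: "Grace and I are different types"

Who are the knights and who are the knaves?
Grace is a knave.
Uma is a knave.

Verification:
- Grace (knave) says "Uma and I are different types" - this is FALSE (a lie) because Grace is a knave and Uma is a knave.
- Uma (knave) says "Grace and I are different types" - this is FALSE (a lie) because Uma is a knave and Grace is a knave.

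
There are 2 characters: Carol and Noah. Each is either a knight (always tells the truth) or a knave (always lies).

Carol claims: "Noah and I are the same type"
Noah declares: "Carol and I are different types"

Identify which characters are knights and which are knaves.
Carol is a knave.
Noah is a knight.

Verification:
- Carol (knave) says "Noah and I are the same type" - this is FALSE (a lie) because Carol is a knave and Noah is a knight.
- Noah (knight) says "Carol and I are different types" - this is TRUE because Noah is a knight and Carol is a knave.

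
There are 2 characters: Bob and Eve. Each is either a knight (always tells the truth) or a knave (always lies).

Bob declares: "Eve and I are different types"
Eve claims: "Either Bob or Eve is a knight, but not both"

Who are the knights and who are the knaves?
Bob is a knave.
Eve is a knave.

Verification:
- Bob (knave) says "Eve and I are different types" - this is FALSE (a lie) because Bob is a knave and Eve is a knave.
- Eve (knave) says "Either Bob or Eve is a knight, but not both" - this is FALSE (a lie) because Bob is a knave and Eve is a knave.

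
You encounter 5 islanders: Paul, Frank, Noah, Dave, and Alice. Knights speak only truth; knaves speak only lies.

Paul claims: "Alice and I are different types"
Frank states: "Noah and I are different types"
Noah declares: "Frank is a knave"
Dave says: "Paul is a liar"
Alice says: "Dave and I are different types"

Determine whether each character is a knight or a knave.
Paul is a knight.
Frank is a knight.
Noah is a knave.
Dave is a knave.
Alice is a knave.

Verification:
- Paul (knight) says "Alice and I are different types" - this is TRUE because Paul is a knight and Alice is a knave.
- Frank (knight) says "Noah and I are different types" - this is TRUE because Frank is a knight and Noah is a knave.
- Noah (knave) says "Frank is a knave" - this is FALSE (a lie) because Frank is a knight.
- Dave (knave) says "Paul is a liar" - this is FALSE (a lie) because Paul is a knight.
- Alice (knave) says "Dave and I are different types" - this is FALSE (a lie) because Alice is a knave and Dave is a knave.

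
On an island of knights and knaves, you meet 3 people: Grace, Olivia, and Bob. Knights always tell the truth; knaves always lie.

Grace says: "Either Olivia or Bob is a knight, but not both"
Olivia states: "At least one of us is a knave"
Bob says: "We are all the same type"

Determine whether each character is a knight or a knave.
Grace is a knight.
Olivia is a knight.
Bob is a knave.

Verification:
- Grace (knight) says "Either Olivia or Bob is a knight, but not both" - this is TRUE because Olivia is a knight and Bob is a knave.
- Olivia (knight) says "At least one of us is a knave" - this is TRUE because Bob is a knave.
- Bob (knave) says "We are all the same type" - this is FALSE (a lie) because Grace and Olivia are knights and Bob is a knave.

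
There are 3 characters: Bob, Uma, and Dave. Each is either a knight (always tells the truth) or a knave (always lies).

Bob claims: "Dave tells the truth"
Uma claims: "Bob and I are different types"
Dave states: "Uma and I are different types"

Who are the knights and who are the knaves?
Bob is a knave.
Uma is a knave.
Dave is a knave.

Verification:
- Bob (knave) says "Dave tells the truth" - this is FALSE (a lie) because Dave is a knave.
- Uma (knave) says "Bob and I are different types" - this is FALSE (a lie) because Uma is a knave and Bob is a knave.
- Dave (knave) says "Uma and I are different types" - this is FALSE (a lie) because Dave is a knave and Uma is a knave.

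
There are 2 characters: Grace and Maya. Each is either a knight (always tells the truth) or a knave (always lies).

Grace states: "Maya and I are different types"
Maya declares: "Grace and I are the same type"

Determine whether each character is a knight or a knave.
Grace is a knight.
Maya is a knave.

Verification:
- Grace (knight) says "Maya and I are different types" - this is TRUE because Grace is a knight and Maya is a knave.
- Maya (knave) says "Grace and I are the same type" - this is FALSE (a lie) because Maya is a knave and Grace is a knight.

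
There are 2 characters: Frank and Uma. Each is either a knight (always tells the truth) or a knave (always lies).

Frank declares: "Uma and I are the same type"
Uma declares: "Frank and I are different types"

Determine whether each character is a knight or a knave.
Frank is a knave.
Uma is a knight.

Verification:
- Frank (knave) says "Uma and I are the same type" - this is FALSE (a lie) because Frank is a knave and Uma is a knight.
- Uma (knight) says "Frank and I are different types" - this is TRUE because Uma is a knight and Frank is a knave.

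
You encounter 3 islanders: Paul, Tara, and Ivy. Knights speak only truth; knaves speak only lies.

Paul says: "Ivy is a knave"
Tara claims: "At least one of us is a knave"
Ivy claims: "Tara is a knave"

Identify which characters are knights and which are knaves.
Paul is a knight.
Tara is a knight.
Ivy is a knave.

Verification:
- Paul (knight) says "Ivy is a knave" - this is TRUE because Ivy is a knave.
- Tara (knight) says "At least one of us is a knave" - this is TRUE because Ivy is a knave.
- Ivy (knave) says "Tara is a knave" - this is FALSE (a lie) because Tara is a knight.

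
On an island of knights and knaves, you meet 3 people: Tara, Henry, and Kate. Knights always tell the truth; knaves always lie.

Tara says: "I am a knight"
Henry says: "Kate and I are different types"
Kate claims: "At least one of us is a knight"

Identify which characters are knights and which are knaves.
Tara is a knave.
Henry is a knave.
Kate is a knave.

Verification:
- Tara (knave) says "I am a knight" - this is FALSE (a lie) because Tara is a knave.
- Henry (knave) says "Kate and I are different types" - this is FALSE (a lie) because Henry is a knave and Kate is a knave.
- Kate (knave) says "At least one of us is a knight" - this is FALSE (a lie) because no one is a knight.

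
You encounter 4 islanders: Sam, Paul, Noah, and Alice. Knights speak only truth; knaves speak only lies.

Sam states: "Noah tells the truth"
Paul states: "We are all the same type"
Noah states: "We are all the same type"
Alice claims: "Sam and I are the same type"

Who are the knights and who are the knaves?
Sam is a knight.
Paul is a knight.
Noah is a knight.
Alice is a knight.

Verification:
- Sam (knight) says "Noah tells the truth" - this is TRUE because Noah is a knight.
- Paul (knight) says "We are all the same type" - this is TRUE because Sam, Paul, Noah, and Alice are knights.
- Noah (knight) says "We are all the same type" - this is TRUE because Sam, Paul, Noah, and Alice are knights.
- Alice (knight) says "Sam and I are the same type" - this is TRUE because Alice is a knight and Sam is a knight.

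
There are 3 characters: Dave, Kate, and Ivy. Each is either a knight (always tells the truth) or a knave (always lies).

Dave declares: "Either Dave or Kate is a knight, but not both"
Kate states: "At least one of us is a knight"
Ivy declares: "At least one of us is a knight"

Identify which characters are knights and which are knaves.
Dave is a knave.
Kate is a knave.
Ivy is a knave.

Verification:
- Dave (knave) says "Either Dave or Kate is a knight, but not both" - this is FALSE (a lie) because Dave is a knave and Kate is a knave.
- Kate (knave) says "At least one of us is a knight" - this is FALSE (a lie) because no one is a knight.
- Ivy (knave) says "At least one of us is a knight" - this is FALSE (a lie) because no one is a knight.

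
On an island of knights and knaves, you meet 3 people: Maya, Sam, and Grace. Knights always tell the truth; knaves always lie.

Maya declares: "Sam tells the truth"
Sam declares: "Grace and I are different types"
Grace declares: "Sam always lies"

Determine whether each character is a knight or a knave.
Maya is a knight.
Sam is a knight.
Grace is a knave.

Verification:
- Maya (knight) says "Sam tells the truth" - this is TRUE because Sam is a knight.
- Sam (knight) says "Grace and I are different types" - this is TRUE because Sam is a knight and Grace is a knave.
- Grace (knave) says "Sam always lies" - this is FALSE (a lie) because Sam is a knight.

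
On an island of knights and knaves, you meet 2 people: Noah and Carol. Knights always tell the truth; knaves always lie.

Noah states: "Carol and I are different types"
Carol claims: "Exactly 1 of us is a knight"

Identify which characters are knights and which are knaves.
Noah is a knave.
Carol is a knave.

Verification:
- Noah (knave) says "Carol and I are different types" - this is FALSE (a lie) because Noah is a knave and Carol is a knave.
- Carol (knave) says "Exactly 1 of us is a knight" - this is FALSE (a lie) because there are 0 knights.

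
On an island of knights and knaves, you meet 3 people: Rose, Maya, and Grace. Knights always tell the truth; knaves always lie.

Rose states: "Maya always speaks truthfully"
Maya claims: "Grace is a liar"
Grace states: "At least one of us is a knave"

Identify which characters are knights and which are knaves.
Rose is a knave.
Maya is a knave.
Grace is a knight.

Verification:
- Rose (knave) says "Maya always speaks truthfully" - this is FALSE (a lie) because Maya is a knave.
- Maya (knave) says "Grace is a liar" - this is FALSE (a lie) because Grace is a knight.
- Grace (knight) says "At least one of us is a knave" - this is TRUE because Rose and Maya are knaves.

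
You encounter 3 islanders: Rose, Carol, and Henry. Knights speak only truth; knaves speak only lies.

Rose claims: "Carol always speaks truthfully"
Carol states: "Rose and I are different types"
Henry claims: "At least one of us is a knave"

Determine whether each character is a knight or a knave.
Rose is a knave.
Carol is a knave.
Henry is a knight.

Verification:
- Rose (knave) says "Carol always speaks truthfully" - this is FALSE (a lie) because Carol is a knave.
- Carol (knave) says "Rose and I are different types" - this is FALSE (a lie) because Carol is a knave and Rose is a knave.
- Henry (knight) says "At least one of us is a knave" - this is TRUE because Rose and Carol are knaves.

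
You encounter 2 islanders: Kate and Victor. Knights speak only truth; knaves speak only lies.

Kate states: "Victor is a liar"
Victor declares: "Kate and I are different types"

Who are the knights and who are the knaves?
Kate is a knave.
Victor is a knight.

Verification:
- Kate (knave) says "Victor is a liar" - this is FALSE (a lie) because Victor is a knight.
- Victor (knight) says "Kate and I are different types" - this is TRUE because Victor is a knight and Kate is a knave.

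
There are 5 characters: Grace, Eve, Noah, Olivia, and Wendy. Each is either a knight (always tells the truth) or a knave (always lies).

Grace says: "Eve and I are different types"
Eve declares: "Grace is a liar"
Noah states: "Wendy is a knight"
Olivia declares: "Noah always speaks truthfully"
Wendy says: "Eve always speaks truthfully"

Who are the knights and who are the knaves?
Grace is a knight.
Eve is a knave.
Noah is a knave.
Olivia is a knave.
Wendy is a knave.

Verification:
- Grace (knight) says "Eve and I are different types" - this is TRUE because Grace is a knight and Eve is a knave.
- Eve (knave) says "Grace is a liar" - this is FALSE (a lie) because Grace is a knight.
- Noah (knave) says "Wendy is a knight" - this is FALSE (a lie) because Wendy is a knave.
- Olivia (knave) says "Noah always speaks truthfully" - this is FALSE (a lie) because Noah is a knave.
- Wendy (knave) says "Eve always speaks truthfully" - this is FALSE (a lie) because Eve is a knave.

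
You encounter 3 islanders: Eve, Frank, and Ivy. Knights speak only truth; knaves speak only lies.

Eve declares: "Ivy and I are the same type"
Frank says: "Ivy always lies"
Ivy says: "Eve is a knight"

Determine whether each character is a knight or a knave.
Eve is a knight.
Frank is a knave.
Ivy is a knight.

Verification:
- Eve (knight) says "Ivy and I are the same type" - this is TRUE because Eve is a knight and Ivy is a knight.
- Frank (knave) says "Ivy always lies" - this is FALSE (a lie) because Ivy is a knight.
- Ivy (knight) says "Eve is a knight" - this is TRUE because Eve is a knight.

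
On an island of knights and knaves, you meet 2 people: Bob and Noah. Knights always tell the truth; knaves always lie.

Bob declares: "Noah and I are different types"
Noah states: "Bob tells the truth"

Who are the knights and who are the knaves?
Bob is a knave.
Noah is a knave.

Verification:
- Bob (knave) says "Noah and I are different types" - this is FALSE (a lie) because Bob is a knave and Noah is a knave.
- Noah (knave) says "Bob tells the truth" - this is FALSE (a lie) because Bob is a knave.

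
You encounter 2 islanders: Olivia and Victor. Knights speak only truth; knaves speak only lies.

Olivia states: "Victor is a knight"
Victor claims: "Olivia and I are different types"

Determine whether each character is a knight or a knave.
Olivia is a knave.
Victor is a knave.

Verification:
- Olivia (knave) says "Victor is a knight" - this is FALSE (a lie) because Victor is a knave.
- Victor (knave) says "Olivia and I are different types" - this is FALSE (a lie) because Victor is a knave and Olivia is a knave.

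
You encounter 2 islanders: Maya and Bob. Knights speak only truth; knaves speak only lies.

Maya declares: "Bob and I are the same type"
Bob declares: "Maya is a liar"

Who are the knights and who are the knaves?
Maya is a knave.
Bob is a knight.

Verification:
- Maya (knave) says "Bob and I are the same type" - this is FALSE (a lie) because Maya is a knave and Bob is a knight.
- Bob (knight) says "Maya is a liar" - this is TRUE because Maya is a knave.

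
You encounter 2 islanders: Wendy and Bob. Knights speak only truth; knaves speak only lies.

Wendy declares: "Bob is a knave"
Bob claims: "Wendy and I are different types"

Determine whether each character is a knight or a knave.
Wendy is a knave.
Bob is a knight.

Verification:
- Wendy (knave) says "Bob is a knave" - this is FALSE (a lie) because Bob is a knight.
- Bob (knight) says "Wendy and I are different types" - this is TRUE because Bob is a knight and Wendy is a knave.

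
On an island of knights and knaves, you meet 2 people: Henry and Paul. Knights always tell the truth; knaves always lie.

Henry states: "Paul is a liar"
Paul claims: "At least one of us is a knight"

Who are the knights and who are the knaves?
Henry is a knave.
Paul is a knight.

Verification:
- Henry (knave) says "Paul is a liar" - this is FALSE (a lie) because Paul is a knight.
- Paul (knight) says "At least one of us is a knight" - this is TRUE because Paul is a knight.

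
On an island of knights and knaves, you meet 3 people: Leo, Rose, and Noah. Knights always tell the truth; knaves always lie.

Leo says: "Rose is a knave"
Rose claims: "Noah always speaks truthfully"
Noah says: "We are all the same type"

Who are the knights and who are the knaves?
Leo is a knight.
Rose is a knave.
Noah is a knave.

Verification:
- Leo (knight) says "Rose is a knave" - this is TRUE because Rose is a knave.
- Rose (knave) says "Noah always speaks truthfully" - this is FALSE (a lie) because Noah is a knave.
- Noah (knave) says "We are all the same type" - this is FALSE (a lie) because Leo is a knight and Rose and Noah are knaves.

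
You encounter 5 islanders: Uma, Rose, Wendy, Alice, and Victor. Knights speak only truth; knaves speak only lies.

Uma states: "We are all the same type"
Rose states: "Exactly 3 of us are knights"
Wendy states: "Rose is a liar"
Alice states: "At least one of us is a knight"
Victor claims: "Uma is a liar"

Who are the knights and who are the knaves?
Uma is a knave.
Rose is a knight.
Wendy is a knave.
Alice is a knight.
Victor is a knight.

Verification:
- Uma (knave) says "We are all the same type" - this is FALSE (a lie) because Rose, Alice, and Victor are knights and Uma and Wendy are knaves.
- Rose (knight) says "Exactly 3 of us are knights" - this is TRUE because there are 3 knights.
- Wendy (knave) says "Rose is a liar" - this is FALSE (a lie) because Rose is a knight.
- Alice (knight) says "At least one of us is a knight" - this is TRUE because Rose, Alice, and Victor are knights.
- Victor (knight) says "Uma is a liar" - this is TRUE because Uma is a knave.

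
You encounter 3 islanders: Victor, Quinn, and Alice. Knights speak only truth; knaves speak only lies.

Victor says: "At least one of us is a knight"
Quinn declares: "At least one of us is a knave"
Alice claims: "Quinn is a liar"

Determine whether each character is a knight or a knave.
Victor is a knight.
Quinn is a knight.
Alice is a knave.

Verification:
- Victor (knight) says "At least one of us is a knight" - this is TRUE because Victor and Quinn are knights.
- Quinn (knight) says "At least one of us is a knave" - this is TRUE because Alice is a knave.
- Alice (knave) says "Quinn is a liar" - this is FALSE (a lie) because Quinn is a knight.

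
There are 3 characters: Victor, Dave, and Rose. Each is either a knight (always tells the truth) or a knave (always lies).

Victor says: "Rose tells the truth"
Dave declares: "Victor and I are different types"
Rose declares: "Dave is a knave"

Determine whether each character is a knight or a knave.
Victor is a knave.
Dave is a knight.
Rose is a knave.

Verification:
- Victor (knave) says "Rose tells the truth" - this is FALSE (a lie) because Rose is a knave.
- Dave (knight) says "Victor and I are different types" - this is TRUE because Dave is a knight and Victor is a knave.
- Rose (knave) says "Dave is a knave" - this is FALSE (a lie) because Dave is a knight.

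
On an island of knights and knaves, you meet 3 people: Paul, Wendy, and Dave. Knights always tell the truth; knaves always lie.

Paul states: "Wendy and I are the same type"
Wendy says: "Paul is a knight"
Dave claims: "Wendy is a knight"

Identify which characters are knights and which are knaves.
Paul is a knight.
Wendy is a knight.
Dave is a knight.

Verification:
- Paul (knight) says "Wendy and I are the same type" - this is TRUE because Paul is a knight and Wendy is a knight.
- Wendy (knight) says "Paul is a knight" - this is TRUE because Paul is a knight.
- Dave (knight) says "Wendy is a knight" - this is TRUE because Wendy is a knight.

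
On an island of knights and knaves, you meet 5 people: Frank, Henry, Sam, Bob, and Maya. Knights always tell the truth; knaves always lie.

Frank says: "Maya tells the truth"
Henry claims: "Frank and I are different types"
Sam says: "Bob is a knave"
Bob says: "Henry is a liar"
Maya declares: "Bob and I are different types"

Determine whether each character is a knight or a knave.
Frank is a knave.
Henry is a knight.
Sam is a knight.
Bob is a knave.
Maya is a knave.

Verification:
- Frank (knave) says "Maya tells the truth" - this is FALSE (a lie) because Maya is a knave.
- Henry (knight) says "Frank and I are different types" - this is TRUE because Henry is a knight and Frank is a knave.
- Sam (knight) says "Bob is a knave" - this is TRUE because Bob is a knave.
- Bob (knave) says "Henry is a liar" - this is FALSE (a lie) because Henry is a knight.
- Maya (knave) says "Bob and I are different types" - this is FALSE (a lie) because Maya is a knave and Bob is a knave.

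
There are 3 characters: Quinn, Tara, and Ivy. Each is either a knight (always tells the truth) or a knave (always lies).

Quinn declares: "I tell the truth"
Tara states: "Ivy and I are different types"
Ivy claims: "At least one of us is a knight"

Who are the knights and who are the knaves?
Quinn is a knave.
Tara is a knave.
Ivy is a knave.

Verification:
- Quinn (knave) says "I tell the truth" - this is FALSE (a lie) because Quinn is a knave.
- Tara (knave) says "Ivy and I are different types" - this is FALSE (a lie) because Tara is a knave and Ivy is a knave.
- Ivy (knave) says "At least one of us is a knight" - this is FALSE (a lie) because no one is a knight.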